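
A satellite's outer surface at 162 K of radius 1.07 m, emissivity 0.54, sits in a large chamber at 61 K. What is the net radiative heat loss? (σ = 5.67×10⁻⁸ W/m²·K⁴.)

A = 4πr² = 4π × (1.07)² = 14.4 m².
Q = εσA(T⁴ − T_s⁴). T⁴ − T_s⁴ = (162)⁴ − (61)⁴ = 6.89×10^8 − 1.38×10^7 = 6.75×10^8 K⁴.
Q = 0.54 × 5.67×10⁻⁸ × 14.4 × 6.75×10^8 = 297 W.

Q ≈ 297 W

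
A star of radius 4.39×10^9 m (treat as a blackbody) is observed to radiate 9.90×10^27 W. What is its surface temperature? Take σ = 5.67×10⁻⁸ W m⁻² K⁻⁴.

A = 4πr² = 4π × (4.39×10^9)² = 2.42×10^20 m².
From P = σAT⁴, T = (P / σA)^(1/4) = (9.90×10^27 / (5.67×10⁻⁸ × 2.42×10^20))^(1/4).
T = (7.21×10^14)^(1/4) = 5180 K.

T ≈ 5180 K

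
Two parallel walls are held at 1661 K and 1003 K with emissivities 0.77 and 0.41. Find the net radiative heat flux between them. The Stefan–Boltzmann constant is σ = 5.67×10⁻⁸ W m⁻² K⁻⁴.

For two large parallel gray plates, q = σ(T₁⁴ − T₂⁴) / (1/ε₁ + 1/ε₂ − 1).
1/ε₁ + 1/ε₂ − 1 = 1/0.77 + 1/0.41 − 1 = 2.738.
T₁⁴ − T₂⁴ = 7.61×10^12 − 1.01×10^12 = 6.60×10^12 K⁴.
q = 5.67×10⁻⁸ × 6.60×10^12 / 2.738 = 1.37×10^5 W/m².

q ≈ 1.37×10^5 W/m²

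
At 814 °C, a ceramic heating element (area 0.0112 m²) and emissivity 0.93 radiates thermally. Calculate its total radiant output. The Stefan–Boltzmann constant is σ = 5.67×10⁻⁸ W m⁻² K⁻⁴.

814 °C = 1087 K.
Stefan–Boltzmann: P = εσAT⁴ = 0.93 × 5.67×10⁻⁸ × 0.0112 × (1087)⁴ = 0.93 × 5.67×10⁻⁸ × 0.0112 × 1.40×10^12.
P = 825 W.

P ≈ 825 W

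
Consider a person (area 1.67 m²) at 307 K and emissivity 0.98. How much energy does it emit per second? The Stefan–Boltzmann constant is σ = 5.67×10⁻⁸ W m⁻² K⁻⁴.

P = εσAT⁴ = 0.98 × 5.67×10⁻⁸ × 1.67 × (307)⁴ = 0.98 × 5.67×10⁻⁸ × 1.67 × 8.88×10^9.
P = 824 W.

P ≈ 824 W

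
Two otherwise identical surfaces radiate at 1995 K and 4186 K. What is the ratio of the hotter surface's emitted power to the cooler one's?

ratio ≈ 19.4

P ∝ T⁴, so the ratio is (4186/1995)⁴ = (2.098)⁴ = 19.4.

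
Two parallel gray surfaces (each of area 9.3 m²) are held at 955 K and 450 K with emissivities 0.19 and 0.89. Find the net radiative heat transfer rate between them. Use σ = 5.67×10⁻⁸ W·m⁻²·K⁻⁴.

For two large parallel gray plates, q = σ(T₁⁴ − T₂⁴) / (1/ε₁ + 1/ε₂ − 1).
1/ε₁ + 1/ε₂ − 1 = 1/0.19 + 1/0.89 − 1 = 5.387.
T₁⁴ − T₂⁴ = 8.32×10^11 − 4.10×10^10 = 7.91×10^11 K⁴.
q = 5.67×10⁻⁸ × 7.91×10^11 / 5.387 = 8320 W/m².
Q = q·A = 8320 × 9.3 = 77400 W.

Q ≈ 77400 W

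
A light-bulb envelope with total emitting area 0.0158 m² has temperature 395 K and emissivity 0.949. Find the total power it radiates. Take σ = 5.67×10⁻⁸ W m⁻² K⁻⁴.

Stefan–Boltzmann: P = εσAT⁴ = 0.949 × 5.67×10⁻⁸ × 0.0158 × (395)⁴ = 0.949 × 5.67×10⁻⁸ × 0.0158 × 2.43×10^10.
P = 20.7 W.

P ≈ 20.7 W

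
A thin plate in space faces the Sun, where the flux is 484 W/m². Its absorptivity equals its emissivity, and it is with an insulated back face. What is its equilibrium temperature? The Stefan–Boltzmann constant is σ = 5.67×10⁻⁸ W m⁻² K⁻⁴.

T ≈ 304 K

Absorbed flux αS = emitted flux εσT⁴ (one radiating face); with α = ε, T = (S/σ)^(1/4).
T = (484 / 5.67×10⁻⁸)^(1/4) = (8.54×10^9)^(1/4).
T = 304 K.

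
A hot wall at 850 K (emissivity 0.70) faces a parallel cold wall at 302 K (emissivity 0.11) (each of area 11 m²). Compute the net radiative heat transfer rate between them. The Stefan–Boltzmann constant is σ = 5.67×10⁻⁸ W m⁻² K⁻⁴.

Q ≈ 33700 W

For two large parallel gray plates, q = σ(T₁⁴ − T₂⁴) / (1/ε₁ + 1/ε₂ − 1).
1/ε₁ + 1/ε₂ − 1 = 1/0.70 + 1/0.11 − 1 = 9.519.
T₁⁴ − T₂⁴ = 5.22×10^11 − 8.32×10^9 = 5.14×10^11 K⁴.
q = 5.67×10⁻⁸ × 5.14×10^11 / 9.519 = 3060 W/m².
Q = q·A = 3060 × 11 = 33700 W.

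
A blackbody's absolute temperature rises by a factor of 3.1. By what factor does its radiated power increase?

P ∝ T⁴, so the power scales as (3.1)⁴ = 92.4.

factor ≈ 92.4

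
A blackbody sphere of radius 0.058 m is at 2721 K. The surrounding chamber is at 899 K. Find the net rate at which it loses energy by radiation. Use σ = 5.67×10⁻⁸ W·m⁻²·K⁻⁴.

A = 4πr² = 4π × (0.058)² = 0.0423 m².
Q = σA(T⁴ − T_s⁴). T⁴ − T_s⁴ = (2721)⁴ − (899)⁴ = 5.48×10^13 − 6.53×10^11 = 5.42×10^13 K⁴.
Q = 5.67×10⁻⁸ × 0.0423 × 5.42×10^13 = 1.30×10^5 W.

Q ≈ 1.30×10^5 W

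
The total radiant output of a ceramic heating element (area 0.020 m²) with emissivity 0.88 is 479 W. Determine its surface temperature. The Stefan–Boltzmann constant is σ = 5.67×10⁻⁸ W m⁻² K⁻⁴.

From P = εσAT⁴, T = (P / εσA)^(1/4) = (479 / (0.88 × 5.67×10⁻⁸ × 0.0200))^(1/4).
T = (4.80×10^11)^(1/4) = 832 K.

T ≈ 832 K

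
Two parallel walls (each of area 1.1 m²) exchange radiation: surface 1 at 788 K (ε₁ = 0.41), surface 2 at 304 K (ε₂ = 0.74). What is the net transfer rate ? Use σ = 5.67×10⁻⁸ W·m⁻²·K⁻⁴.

For two large parallel gray plates, q = σ(T₁⁴ − T₂⁴) / (1/ε₁ + 1/ε₂ − 1).
1/ε₁ + 1/ε₂ − 1 = 1/0.41 + 1/0.74 − 1 = 2.790.
T₁⁴ − T₂⁴ = 3.86×10^11 − 8.54×10^9 = 3.77×10^11 K⁴.
q = 5.67×10⁻⁸ × 3.77×10^11 / 2.790 = 7660 W/m².
Q = q·A = 7660 × 1.1 = 8430 W.

Q ≈ 8430 W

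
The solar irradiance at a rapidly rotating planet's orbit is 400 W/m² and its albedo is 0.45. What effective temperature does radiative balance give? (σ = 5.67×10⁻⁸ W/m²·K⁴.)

T ≈ 176 K

Power absorbed = (1−a)S·πR²; power emitted = 4πR²σT⁴. Equating and cancelling πR²:
T = ((1−a)S / 4σ)^(1/4) = (220 / (4 × 5.67×10⁻⁸))^(1/4) = (9.70×10^8)^(1/4).
T = 176 K.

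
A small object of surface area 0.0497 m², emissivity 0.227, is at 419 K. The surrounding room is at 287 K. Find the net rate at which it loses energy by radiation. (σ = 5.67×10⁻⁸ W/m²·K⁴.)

Q = εσA(T⁴ − T_s⁴). T⁴ − T_s⁴ = (419)⁴ − (287)⁴ = 3.08×10^10 − 6.78×10^9 = 2.40×10^10 K⁴.
Q = 0.227 × 5.67×10⁻⁸ × 0.0497 × 2.40×10^10 = 15.4 W.

Q ≈ 15.4 W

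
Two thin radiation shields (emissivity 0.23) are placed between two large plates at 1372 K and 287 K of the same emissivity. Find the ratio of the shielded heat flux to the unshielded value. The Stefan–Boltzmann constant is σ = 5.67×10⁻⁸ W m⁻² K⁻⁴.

With N identical shields there are N+1 = 3 gaps in series, each with the same radiative resistance, so the flux falls to 1/(N+1) of its unshielded value.

ratio ≈ 0.333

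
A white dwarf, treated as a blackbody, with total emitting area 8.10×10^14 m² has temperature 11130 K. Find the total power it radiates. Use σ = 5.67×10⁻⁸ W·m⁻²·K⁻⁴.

P ≈ 7.05×10^23 W

P = σAT⁴ = 5.67×10⁻⁸ × 8.10×10^14 × (11130)⁴ = 5.67×10⁻⁸ × 8.10×10^14 × 1.53×10^16.
P = 7.05×10^23 W.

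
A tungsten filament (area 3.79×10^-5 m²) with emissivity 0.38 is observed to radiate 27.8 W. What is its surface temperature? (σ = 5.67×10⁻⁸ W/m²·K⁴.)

From P = εσAT⁴, T = (P / εσA)^(1/4) = (27.8 / (0.38 × 5.67×10⁻⁸ × 3.79×10^-5))^(1/4).
T = (3.40×10^13)^(1/4) = 2420 K.

T ≈ 2420 K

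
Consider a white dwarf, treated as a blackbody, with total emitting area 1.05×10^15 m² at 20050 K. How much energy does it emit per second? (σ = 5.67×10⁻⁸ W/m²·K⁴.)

P ≈ 9.62×10^24 W

P = σAT⁴ = 5.67×10⁻⁸ × 1.05×10^15 × (20050)⁴ = 5.67×10⁻⁸ × 1.05×10^15 × 1.62×10^17.
P = 9.62×10^24 W.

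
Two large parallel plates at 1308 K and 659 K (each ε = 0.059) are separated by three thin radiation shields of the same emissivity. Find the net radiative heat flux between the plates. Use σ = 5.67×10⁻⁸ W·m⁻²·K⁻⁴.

q ≈ 1180 W/m²

Each of the 4 gaps contributes resistance (2/ε − 1) = 2/0.059 − 1 = 32.90; total = 131.6.
q = σ(T₁⁴ − T₂⁴) / 131.6 = 5.67×10⁻⁸ × 2.74×10^12 / 131.6 = 1180 W/m².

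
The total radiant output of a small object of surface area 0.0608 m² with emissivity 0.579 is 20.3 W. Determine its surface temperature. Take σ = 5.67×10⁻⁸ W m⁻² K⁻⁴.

T ≈ 318 K

From P = εσAT⁴, T = (P / εσA)^(1/4) = (20.3 / (0.579 × 5.67×10⁻⁸ × 0.0608))^(1/4).
T = (1.02×10^10)^(1/4) = 318 K.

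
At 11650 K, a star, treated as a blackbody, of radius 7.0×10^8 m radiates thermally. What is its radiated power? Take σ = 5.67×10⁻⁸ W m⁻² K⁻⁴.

A = 4πr² = 4π × (7.0×10^8)² = 6.16×10^18 m².
P = σAT⁴ = 5.67×10⁻⁸ × 6.16×10^18 × (11650)⁴ = 5.67×10⁻⁸ × 6.16×10^18 × 1.84×10^16.
P = 6.43×10^27 W.

P ≈ 6.43×10^27 W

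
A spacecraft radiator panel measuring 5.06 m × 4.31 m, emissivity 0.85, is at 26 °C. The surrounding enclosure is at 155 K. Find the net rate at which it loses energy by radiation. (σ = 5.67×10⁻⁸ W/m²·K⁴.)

Q ≈ 7790 W

A = 5.06 × 4.31 = 21.8 m².
Convert: 26 °C = 299 K.
Q = εσA(T⁴ − T_s⁴). T⁴ − T_s⁴ = (299)⁴ − (155)⁴ = 7.99×10^9 − 5.77×10^8 = 7.42×10^9 K⁴.
Q = 0.85 × 5.67×10⁻⁸ × 21.8 × 7.42×10^9 = 7790 W.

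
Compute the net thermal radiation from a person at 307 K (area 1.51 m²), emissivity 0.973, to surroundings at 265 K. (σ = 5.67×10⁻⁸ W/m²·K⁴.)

Q = εσA(T⁴ − T_s⁴). T⁴ − T_s⁴ = (307)⁴ − (265)⁴ = 8.88×10^9 − 4.93×10^9 = 3.95×10^9 K⁴.
Q = 0.973 × 5.67×10⁻⁸ × 1.51 × 3.95×10^9 = 329 W.

Q ≈ 329 W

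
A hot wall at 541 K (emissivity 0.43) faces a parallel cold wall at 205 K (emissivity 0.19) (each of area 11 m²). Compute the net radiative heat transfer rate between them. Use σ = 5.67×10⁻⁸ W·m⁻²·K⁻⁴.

Q ≈ 7940 W

For two large parallel gray plates, q = σ(T₁⁴ − T₂⁴) / (1/ε₁ + 1/ε₂ − 1).
1/ε₁ + 1/ε₂ − 1 = 1/0.43 + 1/0.19 − 1 = 6.589.
T₁⁴ − T₂⁴ = 8.57×10^10 − 1.77×10^9 = 8.39×10^10 K⁴.
q = 5.67×10⁻⁸ × 8.39×10^10 / 6.589 = 722 W/m².
Q = q·A = 722 × 11 = 7940 W.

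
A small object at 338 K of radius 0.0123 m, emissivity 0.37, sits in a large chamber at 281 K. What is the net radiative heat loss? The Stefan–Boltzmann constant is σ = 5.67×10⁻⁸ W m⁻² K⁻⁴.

Q ≈ 0.272 W

A = 4πr² = 4π × (0.0123)² = 1.90×10^-3 m².
Q = εσA(T⁴ − T_s⁴). T⁴ − T_s⁴ = (338)⁴ − (281)⁴ = 1.31×10^10 − 6.23×10^9 = 6.82×10^9 K⁴.
Q = 0.37 × 5.67×10⁻⁸ × 1.90×10^-3 × 6.82×10^9 = 0.272 W.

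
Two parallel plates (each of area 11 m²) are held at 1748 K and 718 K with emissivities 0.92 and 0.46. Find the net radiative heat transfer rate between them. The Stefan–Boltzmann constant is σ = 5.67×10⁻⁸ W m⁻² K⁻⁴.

Q ≈ 2.50×10^6 W

For two large parallel gray plates, q = σ(T₁⁴ − T₂⁴) / (1/ε₁ + 1/ε₂ − 1).
1/ε₁ + 1/ε₂ − 1 = 1/0.92 + 1/0.46 − 1 = 2.261.
T₁⁴ − T₂⁴ = 9.34×10^12 − 2.66×10^11 = 9.07×10^12 K⁴.
q = 5.67×10⁻⁸ × 9.07×10^12 / 2.261 = 2.27×10^5 W/m².
Q = q·A = 2.27×10^5 × 11 = 2.50×10^6 W.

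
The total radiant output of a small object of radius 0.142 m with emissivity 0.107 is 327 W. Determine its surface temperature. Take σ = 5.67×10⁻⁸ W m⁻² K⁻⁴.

A = 4πr² = 4π × (0.142)² = 0.253 m².
From P = εσAT⁴, T = (P / εσA)^(1/4) = (327 / (0.107 × 5.67×10⁻⁸ × 0.253))^(1/4).
T = (2.13×10^11)^(1/4) = 679 K.

T ≈ 679 K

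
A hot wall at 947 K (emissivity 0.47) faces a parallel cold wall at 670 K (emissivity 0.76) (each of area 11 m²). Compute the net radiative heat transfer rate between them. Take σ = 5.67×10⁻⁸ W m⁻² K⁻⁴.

For two large parallel gray plates, q = σ(T₁⁴ − T₂⁴) / (1/ε₁ + 1/ε₂ − 1).
1/ε₁ + 1/ε₂ − 1 = 1/0.47 + 1/0.76 − 1 = 2.443.
T₁⁴ − T₂⁴ = 8.04×10^11 − 2.02×10^11 = 6.03×10^11 K⁴.
q = 5.67×10⁻⁸ × 6.03×10^11 / 2.443 = 14000 W/m².
Q = q·A = 14000 × 11 = 1.54×10^5 W.

Q ≈ 1.54×10^5 W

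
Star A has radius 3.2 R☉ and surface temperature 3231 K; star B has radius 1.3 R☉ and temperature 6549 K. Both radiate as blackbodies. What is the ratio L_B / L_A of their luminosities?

L_B/L_A ≈ 2.79

L = 4πR²σT⁴ ∝ R²T⁴, so L_B/L_A = (1.3/3.2)² × (6549/3231)⁴ = 0.165 × 16.9 = 2.79.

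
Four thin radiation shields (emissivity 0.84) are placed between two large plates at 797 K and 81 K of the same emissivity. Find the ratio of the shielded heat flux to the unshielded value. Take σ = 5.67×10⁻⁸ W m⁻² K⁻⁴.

With N identical shields there are N+1 = 5 gaps in series, each with the same radiative resistance, so the flux falls to 1/(N+1) of its unshielded value.

ratio ≈ 0.200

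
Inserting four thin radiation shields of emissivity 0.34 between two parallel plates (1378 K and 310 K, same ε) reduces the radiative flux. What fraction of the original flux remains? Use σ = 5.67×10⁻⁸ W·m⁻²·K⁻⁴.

With N identical shields there are N+1 = 5 gaps in series, each with the same radiative resistance, so the flux falls to 1/(N+1) of its unshielded value.

ratio ≈ 0.200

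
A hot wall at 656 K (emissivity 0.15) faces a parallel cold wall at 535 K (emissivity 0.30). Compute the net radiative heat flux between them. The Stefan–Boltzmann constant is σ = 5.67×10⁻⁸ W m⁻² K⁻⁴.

For two large parallel gray plates, q = σ(T₁⁴ − T₂⁴) / (1/ε₁ + 1/ε₂ − 1).
1/ε₁ + 1/ε₂ − 1 = 1/0.15 + 1/0.30 − 1 = 9.000.
T₁⁴ − T₂⁴ = 1.85×10^11 − 8.19×10^10 = 1.03×10^11 K⁴.
q = 5.67×10⁻⁸ × 1.03×10^11 / 9.000 = 651 W/m².

q ≈ 651 W/m²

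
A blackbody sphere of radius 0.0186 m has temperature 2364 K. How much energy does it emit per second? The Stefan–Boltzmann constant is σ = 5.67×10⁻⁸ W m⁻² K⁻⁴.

A = 4πr² = 4π × (0.0186)² = 4.35×10^-3 m².
P = σAT⁴ = 5.67×10⁻⁸ × 4.35×10^-3 × (2364)⁴ = 5.67×10⁻⁸ × 4.35×10^-3 × 3.12×10^13.
P = 7700 W.

P ≈ 7700 W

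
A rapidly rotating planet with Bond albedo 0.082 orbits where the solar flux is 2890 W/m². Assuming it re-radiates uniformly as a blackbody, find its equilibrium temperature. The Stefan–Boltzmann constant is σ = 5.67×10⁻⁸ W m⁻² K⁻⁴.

Power absorbed = (1−a)S·πR²; power emitted = 4πR²σT⁴. Equating and cancelling πR²:
T = ((1−a)S / 4σ)^(1/4) = (2650 / (4 × 5.67×10⁻⁸))^(1/4) = (1.17×10^10)^(1/4).
T = 329 K.

T ≈ 329 K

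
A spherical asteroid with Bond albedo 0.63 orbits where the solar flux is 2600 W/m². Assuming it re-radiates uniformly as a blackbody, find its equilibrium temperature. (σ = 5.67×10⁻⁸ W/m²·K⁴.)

Power absorbed = (1−a)S·πR²; power emitted = 4πR²σT⁴. Equating and cancelling πR²:
T = ((1−a)S / 4σ)^(1/4) = (962 / (4 × 5.67×10⁻⁸))^(1/4) = (4.24×10^9)^(1/4).
T = 255 K.

T ≈ 255 K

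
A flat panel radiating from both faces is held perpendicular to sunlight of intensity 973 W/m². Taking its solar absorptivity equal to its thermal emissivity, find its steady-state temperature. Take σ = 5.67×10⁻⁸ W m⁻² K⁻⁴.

Absorbed flux αS = emitted flux 2εσT⁴ per unit area; with α = ε this gives T = (S/2σ)^(1/4).
T = (973 / (2 × 5.67×10⁻⁸))^(1/4) = (8.58×10^9)^(1/4).
T = 304 K.

T ≈ 304 K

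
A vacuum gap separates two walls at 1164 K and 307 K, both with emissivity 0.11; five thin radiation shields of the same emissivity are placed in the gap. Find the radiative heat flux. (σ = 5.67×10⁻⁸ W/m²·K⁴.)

q ≈ 1000 W/m²

Each of the 6 gaps contributes resistance (2/ε − 1) = 2/0.11 − 1 = 17.18; total = 103.1.
q = σ(T₁⁴ − T₂⁴) / 103.1 = 5.67×10⁻⁸ × 1.83×10^12 / 103.1 = 1000 W/m².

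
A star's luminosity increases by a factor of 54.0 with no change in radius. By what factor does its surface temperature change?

factor ≈ 2.71

P ∝ T⁴ ⇒ T ∝ P^(1/4), so T scales by (54.0)^(1/4) = 2.71.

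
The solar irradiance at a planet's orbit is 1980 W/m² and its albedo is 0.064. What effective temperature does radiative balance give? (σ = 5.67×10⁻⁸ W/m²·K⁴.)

T ≈ 301 K

Power absorbed = (1−a)S·πR²; power emitted = 4πR²σT⁴. Equating and cancelling πR²:
T = ((1−a)S / 4σ)^(1/4) = (1850 / (4 × 5.67×10⁻⁸))^(1/4) = (8.17×10^9)^(1/4).
T = 301 K.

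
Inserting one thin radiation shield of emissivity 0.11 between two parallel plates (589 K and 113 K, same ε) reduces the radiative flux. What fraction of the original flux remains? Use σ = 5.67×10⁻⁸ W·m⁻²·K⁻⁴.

ratio ≈ 0.500

With N identical shields there are N+1 = 2 gaps in series, each with the same radiative resistance, so the flux falls to 1/(N+1) of its unshielded value.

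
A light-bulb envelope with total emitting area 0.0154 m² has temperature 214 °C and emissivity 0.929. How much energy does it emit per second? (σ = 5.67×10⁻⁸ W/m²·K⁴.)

214 °C = 487 K.
P = εσAT⁴ = 0.929 × 5.67×10⁻⁸ × 0.0154 × (487)⁴ = 0.929 × 5.67×10⁻⁸ × 0.0154 × 5.62×10^10.
P = 45.6 W.

P ≈ 45.6 W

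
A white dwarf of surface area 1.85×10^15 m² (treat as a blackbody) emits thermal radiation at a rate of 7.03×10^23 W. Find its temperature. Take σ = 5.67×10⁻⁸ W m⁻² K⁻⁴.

T ≈ 9050 K

From P = σAT⁴, T = (P / σA)^(1/4) = (7.03×10^23 / (5.67×10⁻⁸ × 1.85×10^15))^(1/4).
T = (6.70×10^15)^(1/4) = 9050 K.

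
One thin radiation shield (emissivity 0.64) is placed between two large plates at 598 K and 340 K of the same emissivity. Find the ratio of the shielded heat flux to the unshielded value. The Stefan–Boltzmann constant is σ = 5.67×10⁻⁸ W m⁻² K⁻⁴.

With N identical shields there are N+1 = 2 gaps in series, each with the same radiative resistance, so the flux falls to 1/(N+1) of its unshielded value.

ratio ≈ 0.500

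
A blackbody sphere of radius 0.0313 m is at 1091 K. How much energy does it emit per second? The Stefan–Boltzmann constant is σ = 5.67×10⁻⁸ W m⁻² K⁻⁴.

P ≈ 989 W

A = 4πr² = 4π × (0.0313)² = 0.0123 m².
P = σAT⁴ = 5.67×10⁻⁸ × 0.0123 × (1091)⁴ = 5.67×10⁻⁸ × 0.0123 × 1.42×10^12.
P = 989 W.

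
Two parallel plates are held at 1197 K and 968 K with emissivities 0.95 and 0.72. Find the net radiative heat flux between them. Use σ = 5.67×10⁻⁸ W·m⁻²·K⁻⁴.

q ≈ 46200 W/m²

For two large parallel gray plates, q = σ(T₁⁴ − T₂⁴) / (1/ε₁ + 1/ε₂ − 1).
1/ε₁ + 1/ε₂ − 1 = 1/0.95 + 1/0.72 − 1 = 1.442.
T₁⁴ − T₂⁴ = 2.05×10^12 − 8.78×10^11 = 1.17×10^12 K⁴.
q = 5.67×10⁻⁸ × 1.17×10^12 / 1.442 = 46200 W/m².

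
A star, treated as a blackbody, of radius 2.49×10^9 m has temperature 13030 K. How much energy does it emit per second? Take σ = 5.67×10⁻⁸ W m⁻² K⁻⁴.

A = 4πr² = 4π × (2.49×10^9)² = 7.79×10^19 m².
P = σAT⁴ = 5.67×10⁻⁸ × 7.79×10^19 × (13030)⁴ = 5.67×10⁻⁸ × 7.79×10^19 × 2.88×10^16.
P = 1.27×10^29 W.

P ≈ 1.27×10^29 W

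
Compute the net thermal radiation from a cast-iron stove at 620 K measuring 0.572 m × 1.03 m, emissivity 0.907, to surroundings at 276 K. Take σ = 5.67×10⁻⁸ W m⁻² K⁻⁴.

A = 0.572 × 1.03 = 0.589 m².
Q = εσA(T⁴ − T_s⁴). T⁴ − T_s⁴ = (620)⁴ − (276)⁴ = 1.48×10^11 − 5.80×10^9 = 1.42×10^11 K⁴.
Q = 0.907 × 5.67×10⁻⁸ × 0.589 × 1.42×10^11 = 4300 W.

Q ≈ 4300 W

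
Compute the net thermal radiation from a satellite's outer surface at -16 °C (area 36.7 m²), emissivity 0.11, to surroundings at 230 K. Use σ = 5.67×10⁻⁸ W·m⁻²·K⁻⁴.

Q ≈ 358 W

Convert: -16 °C = 257 K.
Q = εσA(T⁴ − T_s⁴). T⁴ − T_s⁴ = (257)⁴ − (230)⁴ = 4.36×10^9 − 2.80×10^9 = 1.56×10^9 K⁴.
Q = 0.11 × 5.67×10⁻⁸ × 36.7 × 1.56×10^9 = 358 W.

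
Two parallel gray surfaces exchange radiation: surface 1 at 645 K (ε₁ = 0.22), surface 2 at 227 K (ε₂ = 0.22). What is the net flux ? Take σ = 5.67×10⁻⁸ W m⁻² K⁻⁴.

q ≈ 1190 W/m²

For two large parallel gray plates, q = σ(T₁⁴ − T₂⁴) / (1/ε₁ + 1/ε₂ − 1).
1/ε₁ + 1/ε₂ − 1 = 1/0.22 + 1/0.22 − 1 = 8.091.
T₁⁴ − T₂⁴ = 1.73×10^11 − 2.66×10^9 = 1.70×10^11 K⁴.
q = 5.67×10⁻⁸ × 1.70×10^11 / 8.091 = 1190 W/m².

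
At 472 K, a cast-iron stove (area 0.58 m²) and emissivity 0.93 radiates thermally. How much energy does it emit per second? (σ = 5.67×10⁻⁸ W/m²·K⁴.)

P ≈ 1520 W

P = εσAT⁴ = 0.93 × 5.67×10⁻⁸ × 0.580 × (472)⁴ = 0.93 × 5.67×10⁻⁸ × 0.580 × 4.96×10^10.
P = 1520 W.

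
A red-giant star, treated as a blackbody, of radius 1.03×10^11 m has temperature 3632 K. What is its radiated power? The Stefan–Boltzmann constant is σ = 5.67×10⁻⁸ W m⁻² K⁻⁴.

A = 4πr² = 4π × (1.03×10^11)² = 1.33×10^23 m².
P = σAT⁴ = 5.67×10⁻⁸ × 1.33×10^23 × (3632)⁴ = 5.67×10⁻⁸ × 1.33×10^23 × 1.74×10^14.
P = 1.32×10^30 W.

P ≈ 1.32×10^30 W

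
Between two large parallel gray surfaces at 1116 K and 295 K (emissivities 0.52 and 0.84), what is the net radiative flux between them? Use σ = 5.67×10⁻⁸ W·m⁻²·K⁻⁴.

q ≈ 41400 W/m²

For two large parallel gray plates, q = σ(T₁⁴ − T₂⁴) / (1/ε₁ + 1/ε₂ − 1).
1/ε₁ + 1/ε₂ − 1 = 1/0.52 + 1/0.84 − 1 = 2.114.
T₁⁴ − T₂⁴ = 1.55×10^12 − 7.57×10^9 = 1.54×10^12 K⁴.
q = 5.67×10⁻⁸ × 1.54×10^12 / 2.114 = 41400 W/m².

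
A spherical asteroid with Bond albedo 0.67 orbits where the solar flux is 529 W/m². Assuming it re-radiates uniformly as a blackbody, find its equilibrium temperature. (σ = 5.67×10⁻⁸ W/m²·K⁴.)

T ≈ 167 K

Power absorbed = (1−a)S·πR²; power emitted = 4πR²σT⁴. Equating and cancelling πR²:
T = ((1−a)S / 4σ)^(1/4) = (175 / (4 × 5.67×10⁻⁸))^(1/4) = (7.70×10^8)^(1/4).
T = 167 K.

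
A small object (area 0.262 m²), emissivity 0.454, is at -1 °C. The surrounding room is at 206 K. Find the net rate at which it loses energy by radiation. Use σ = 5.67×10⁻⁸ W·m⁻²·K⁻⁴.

Convert: -1 °C = 272 K.
Q = εσA(T⁴ − T_s⁴). T⁴ − T_s⁴ = (272)⁴ − (206)⁴ = 5.47×10^9 − 1.80×10^9 = 3.67×10^9 K⁴.
Q = 0.454 × 5.67×10⁻⁸ × 0.262 × 3.67×10^9 = 24.8 W.

Q ≈ 24.8 W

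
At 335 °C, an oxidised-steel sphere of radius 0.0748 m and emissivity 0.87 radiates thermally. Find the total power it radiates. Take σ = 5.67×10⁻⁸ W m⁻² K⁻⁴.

A = 4πr² = 4π × (0.0748)² = 0.0703 m².
335 °C = 608 K.
P = εσAT⁴ = 0.87 × 5.67×10⁻⁸ × 0.0703 × (608)⁴ = 0.87 × 5.67×10⁻⁸ × 0.0703 × 1.37×10^11.
P = 474 W.

P ≈ 474 W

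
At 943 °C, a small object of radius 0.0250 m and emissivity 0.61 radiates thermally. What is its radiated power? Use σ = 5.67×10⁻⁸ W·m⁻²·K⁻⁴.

A = 4πr² = 4π × (0.0250)² = 7.85×10^-3 m².
943 °C = 1216 K.
P = εσAT⁴ = 0.61 × 5.67×10⁻⁸ × 7.85×10^-3 × (1216)⁴ = 0.61 × 5.67×10⁻⁸ × 7.85×10^-3 × 2.19×10^12.
P = 594 W.

P ≈ 594 W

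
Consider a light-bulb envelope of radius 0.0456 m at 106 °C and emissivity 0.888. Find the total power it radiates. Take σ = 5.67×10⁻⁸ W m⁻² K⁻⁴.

P ≈ 27.1 W

A = 4πr² = 4π × (0.0456)² = 0.0261 m².
106 °C = 379 K.
P = εσAT⁴ = 0.888 × 5.67×10⁻⁸ × 0.0261 × (379)⁴ = 0.888 × 5.67×10⁻⁸ × 0.0261 × 2.06×10^10.
P = 27.1 W.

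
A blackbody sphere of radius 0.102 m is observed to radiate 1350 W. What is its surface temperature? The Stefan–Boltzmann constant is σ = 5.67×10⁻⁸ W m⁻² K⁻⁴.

T ≈ 653 K

A = 4πr² = 4π × (0.102)² = 0.131 m².
From P = σAT⁴, T = (P / σA)^(1/4) = (1350 / (5.67×10⁻⁸ × 0.131))^(1/4).
T = (1.82×10^11)^(1/4) = 653 K.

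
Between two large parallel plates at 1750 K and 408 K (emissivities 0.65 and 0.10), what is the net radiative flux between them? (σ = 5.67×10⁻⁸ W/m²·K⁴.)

For two large parallel gray plates, q = σ(T₁⁴ − T₂⁴) / (1/ε₁ + 1/ε₂ − 1).
1/ε₁ + 1/ε₂ − 1 = 1/0.65 + 1/0.10 − 1 = 10.54.
T₁⁴ − T₂⁴ = 9.38×10^12 − 2.77×10^10 = 9.35×10^12 K⁴.
q = 5.67×10⁻⁸ × 9.35×10^12 / 10.54 = 50300 W/m².

q ≈ 50300 W/m²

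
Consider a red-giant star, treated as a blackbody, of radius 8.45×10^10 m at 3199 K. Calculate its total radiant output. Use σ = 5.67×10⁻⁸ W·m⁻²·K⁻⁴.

A = 4πr² = 4π × (8.45×10^10)² = 8.97×10^22 m².
P = σAT⁴ = 5.67×10⁻⁸ × 8.97×10^22 × (3199)⁴ = 5.67×10⁻⁸ × 8.97×10^22 × 1.05×10^14.
P = 5.33×10^29 W.

P ≈ 5.33×10^29 W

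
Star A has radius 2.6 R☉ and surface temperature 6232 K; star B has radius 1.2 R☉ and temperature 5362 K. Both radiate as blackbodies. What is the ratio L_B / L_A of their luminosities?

L = 4πR²σT⁴ ∝ R²T⁴, so L_B/L_A = (1.2/2.6)² × (5362/6232)⁴ = 0.213 × 0.548 = 0.117.

L_B/L_A ≈ 0.117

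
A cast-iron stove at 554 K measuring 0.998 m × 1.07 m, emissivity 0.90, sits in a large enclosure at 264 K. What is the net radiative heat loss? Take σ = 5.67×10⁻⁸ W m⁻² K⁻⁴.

Q ≈ 4870 W

A = 0.998 × 1.07 = 1.07 m².
Q = εσA(T⁴ − T_s⁴). T⁴ − T_s⁴ = (554)⁴ − (264)⁴ = 9.42×10^10 − 4.86×10^9 = 8.93×10^10 K⁴.
Q = 0.90 × 5.67×10⁻⁸ × 1.07 × 8.93×10^10 = 4870 W.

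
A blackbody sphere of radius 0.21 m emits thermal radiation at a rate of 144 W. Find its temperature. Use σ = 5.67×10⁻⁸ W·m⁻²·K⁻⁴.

A = 4πr² = 4π × (0.21)² = 0.554 m².
From P = σAT⁴, T = (P / σA)^(1/4) = (144 / (5.67×10⁻⁸ × 0.554))^(1/4).
T = (4.58×10^9)^(1/4) = 260 K.

T ≈ 260 K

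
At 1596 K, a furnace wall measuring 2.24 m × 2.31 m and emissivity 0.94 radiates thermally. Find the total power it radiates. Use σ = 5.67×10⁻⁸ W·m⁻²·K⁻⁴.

P ≈ 1.79×10^6 W

A = 2.24 × 2.31 = 5.17 m².
P = εσAT⁴ = 0.94 × 5.67×10⁻⁸ × 5.17 × (1596)⁴ = 0.94 × 5.67×10⁻⁸ × 5.17 × 6.49×10^12.
P = 1.79×10^6 W.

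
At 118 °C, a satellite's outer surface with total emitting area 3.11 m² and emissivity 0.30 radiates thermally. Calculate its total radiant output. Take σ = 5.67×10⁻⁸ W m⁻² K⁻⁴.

118 °C = 391 K.
Stefan–Boltzmann: P = εσAT⁴ = 0.30 × 5.67×10⁻⁸ × 3.11 × (391)⁴ = 0.30 × 5.67×10⁻⁸ × 3.11 × 2.34×10^10.
P = 1240 W.

P ≈ 1240 W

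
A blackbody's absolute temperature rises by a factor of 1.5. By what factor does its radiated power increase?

P ∝ T⁴, so the power scales as (1.5)⁴ = 5.06.

factor ≈ 5.06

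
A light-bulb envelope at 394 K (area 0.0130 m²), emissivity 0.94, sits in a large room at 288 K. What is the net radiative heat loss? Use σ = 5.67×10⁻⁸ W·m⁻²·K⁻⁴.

Q ≈ 11.9 W

Q = εσA(T⁴ − T_s⁴). T⁴ − T_s⁴ = (394)⁴ − (288)⁴ = 2.41×10^10 − 6.88×10^9 = 1.72×10^10 K⁴.
Q = 0.94 × 5.67×10⁻⁸ × 0.0130 × 1.72×10^10 = 11.9 W.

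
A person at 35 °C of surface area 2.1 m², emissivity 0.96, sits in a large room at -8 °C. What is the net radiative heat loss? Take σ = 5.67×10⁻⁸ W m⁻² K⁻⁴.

Convert: 35 °C = 308 K; -8 °C = 265 K.
Q = εσA(T⁴ − T_s⁴). T⁴ − T_s⁴ = (308)⁴ − (265)⁴ = 9.00×10^9 − 4.93×10^9 = 4.07×10^9 K⁴.
Q = 0.96 × 5.67×10⁻⁸ × 2.10 × 4.07×10^9 = 465 W.

Q ≈ 465 W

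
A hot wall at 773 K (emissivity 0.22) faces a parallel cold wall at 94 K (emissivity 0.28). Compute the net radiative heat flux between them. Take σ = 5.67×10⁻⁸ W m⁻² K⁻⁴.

For two large parallel gray plates, q = σ(T₁⁴ − T₂⁴) / (1/ε₁ + 1/ε₂ − 1).
1/ε₁ + 1/ε₂ − 1 = 1/0.22 + 1/0.28 − 1 = 7.117.
T₁⁴ − T₂⁴ = 3.57×10^11 − 7.81×10^7 = 3.57×10^11 K⁴.
q = 5.67×10⁻⁸ × 3.57×10^11 / 7.117 = 2840 W/m².

q ≈ 2840 W/m²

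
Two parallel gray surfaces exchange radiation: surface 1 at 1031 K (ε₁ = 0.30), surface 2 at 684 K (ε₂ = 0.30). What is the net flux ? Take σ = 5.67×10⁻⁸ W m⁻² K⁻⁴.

q ≈ 9120 W/m²

For two large parallel gray plates, q = σ(T₁⁴ − T₂⁴) / (1/ε₁ + 1/ε₂ − 1).
1/ε₁ + 1/ε₂ − 1 = 1/0.30 + 1/0.30 − 1 = 5.667.
T₁⁴ − T₂⁴ = 1.13×10^12 − 2.19×10^11 = 9.11×10^11 K⁴.
q = 5.67×10⁻⁸ × 9.11×10^11 / 5.667 = 9120 W/m².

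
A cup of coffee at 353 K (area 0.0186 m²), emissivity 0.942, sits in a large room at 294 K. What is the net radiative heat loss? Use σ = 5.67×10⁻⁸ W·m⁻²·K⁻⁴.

Q = εσA(T⁴ − T_s⁴). T⁴ − T_s⁴ = (353)⁴ − (294)⁴ = 1.55×10^10 − 7.47×10^9 = 8.06×10^9 K⁴.
Q = 0.942 × 5.67×10⁻⁸ × 0.0186 × 8.06×10^9 = 8.00 W.

Q ≈ 8.00 W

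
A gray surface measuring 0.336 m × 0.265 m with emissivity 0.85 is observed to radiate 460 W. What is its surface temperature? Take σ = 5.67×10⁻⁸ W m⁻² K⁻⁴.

A = 0.336 × 0.265 = 0.0890 m².
From P = εσAT⁴, T = (P / εσA)^(1/4) = (460 / (0.85 × 5.67×10⁻⁸ × 0.0890))^(1/4).
T = (1.07×10^11)^(1/4) = 572 K.

T ≈ 572 K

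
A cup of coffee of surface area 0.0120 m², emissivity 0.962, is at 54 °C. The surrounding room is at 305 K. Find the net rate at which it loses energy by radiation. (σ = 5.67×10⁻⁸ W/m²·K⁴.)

Q ≈ 1.82 W

Convert: 54 °C = 327 K.
Q = εσA(T⁴ − T_s⁴). T⁴ − T_s⁴ = (327)⁴ − (305)⁴ = 1.14×10^10 − 8.65×10^9 = 2.78×10^9 K⁴.
Q = 0.962 × 5.67×10⁻⁸ × 0.0120 × 2.78×10^9 = 1.82 W.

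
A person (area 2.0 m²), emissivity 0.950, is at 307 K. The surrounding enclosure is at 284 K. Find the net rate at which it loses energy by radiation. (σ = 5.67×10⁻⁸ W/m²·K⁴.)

Q ≈ 256 W

Q = εσA(T⁴ − T_s⁴). T⁴ − T_s⁴ = (307)⁴ − (284)⁴ = 8.88×10^9 − 6.51×10^9 = 2.38×10^9 K⁴.
Q = 0.950 × 5.67×10⁻⁸ × 2.00 × 2.38×10^9 = 256 W.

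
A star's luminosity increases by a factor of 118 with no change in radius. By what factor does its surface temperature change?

factor ≈ 3.30

P ∝ T⁴ ⇒ T ∝ P^(1/4), so T scales by (118)^(1/4) = 3.30.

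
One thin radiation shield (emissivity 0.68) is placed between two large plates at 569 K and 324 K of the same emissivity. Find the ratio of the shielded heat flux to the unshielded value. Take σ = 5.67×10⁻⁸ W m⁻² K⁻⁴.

With N identical shields there are N+1 = 2 gaps in series, each with the same radiative resistance, so the flux falls to 1/(N+1) of its unshielded value.

ratio ≈ 0.500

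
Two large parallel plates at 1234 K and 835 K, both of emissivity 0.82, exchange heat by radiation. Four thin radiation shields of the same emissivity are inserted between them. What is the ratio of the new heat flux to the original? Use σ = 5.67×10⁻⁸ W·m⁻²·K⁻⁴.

With N identical shields there are N+1 = 5 gaps in series, each with the same radiative resistance, so the flux falls to 1/(N+1) of its unshielded value.

ratio ≈ 0.200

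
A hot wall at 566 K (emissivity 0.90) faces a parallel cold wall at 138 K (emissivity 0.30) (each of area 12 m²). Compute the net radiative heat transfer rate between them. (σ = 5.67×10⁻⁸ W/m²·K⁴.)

For two large parallel gray plates, q = σ(T₁⁴ − T₂⁴) / (1/ε₁ + 1/ε₂ − 1).
1/ε₁ + 1/ε₂ − 1 = 1/0.90 + 1/0.30 − 1 = 3.444.
T₁⁴ − T₂⁴ = 1.03×10^11 − 3.63×10^8 = 1.02×10^11 K⁴.
q = 5.67×10⁻⁸ × 1.02×10^11 / 3.444 = 1680 W/m².
Q = q·A = 1680 × 12 = 20200 W.

Q ≈ 20200 W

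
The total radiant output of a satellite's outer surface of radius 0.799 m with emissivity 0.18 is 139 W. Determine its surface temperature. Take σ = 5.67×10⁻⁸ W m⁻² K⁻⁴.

A = 4πr² = 4π × (0.799)² = 8.02 m².
From P = εσAT⁴, T = (P / εσA)^(1/4) = (139 / (0.18 × 5.67×10⁻⁸ × 8.02))^(1/4).
T = (1.70×10^9)^(1/4) = 203 K.

T ≈ 203 K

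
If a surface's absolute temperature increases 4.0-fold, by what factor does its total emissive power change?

P ∝ T⁴, so the power scales as (4.0)⁴ = 256.

factor ≈ 256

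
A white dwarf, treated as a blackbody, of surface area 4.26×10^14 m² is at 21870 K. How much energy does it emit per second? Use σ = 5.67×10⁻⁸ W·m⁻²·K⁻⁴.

P = σAT⁴ = 5.67×10⁻⁸ × 4.26×10^14 × (21870)⁴ = 5.67×10⁻⁸ × 4.26×10^14 × 2.29×10^17.
P = 5.53×10^24 W.

P ≈ 5.53×10^24 W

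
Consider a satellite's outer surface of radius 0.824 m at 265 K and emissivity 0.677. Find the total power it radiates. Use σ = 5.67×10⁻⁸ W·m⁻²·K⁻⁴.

A = 4πr² = 4π × (0.824)² = 8.53 m².
P = εσAT⁴ = 0.677 × 5.67×10⁻⁸ × 8.53 × (265)⁴ = 0.677 × 5.67×10⁻⁸ × 8.53 × 4.93×10^9.
P = 1620 W.

P ≈ 1620 W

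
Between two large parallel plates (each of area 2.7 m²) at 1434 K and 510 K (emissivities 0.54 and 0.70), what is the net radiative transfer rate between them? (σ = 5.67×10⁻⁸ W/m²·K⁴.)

Q ≈ 2.79×10^5 W

For two large parallel gray plates, q = σ(T₁⁴ − T₂⁴) / (1/ε₁ + 1/ε₂ − 1).
1/ε₁ + 1/ε₂ − 1 = 1/0.54 + 1/0.70 − 1 = 2.280.
T₁⁴ − T₂⁴ = 4.23×10^12 − 6.77×10^10 = 4.16×10^12 K⁴.
q = 5.67×10⁻⁸ × 4.16×10^12 / 2.280 = 1.03×10^5 W/m².
Q = q·A = 1.03×10^5 × 2.7 = 2.79×10^5 W.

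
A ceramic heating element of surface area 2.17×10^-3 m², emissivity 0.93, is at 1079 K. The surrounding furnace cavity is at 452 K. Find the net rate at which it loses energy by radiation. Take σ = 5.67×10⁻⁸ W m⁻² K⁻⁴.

Q = εσA(T⁴ − T_s⁴). T⁴ − T_s⁴ = (1079)⁴ − (452)⁴ = 1.36×10^12 − 4.17×10^10 = 1.31×10^12 K⁴.
Q = 0.93 × 5.67×10⁻⁸ × 2.17×10^-3 × 1.31×10^12 = 150 W.

Q ≈ 150 W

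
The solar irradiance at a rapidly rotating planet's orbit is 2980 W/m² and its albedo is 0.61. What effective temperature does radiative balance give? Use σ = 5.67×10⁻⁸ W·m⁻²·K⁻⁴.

T ≈ 268 K

Power absorbed = (1−a)S·πR²; power emitted = 4πR²σT⁴. Equating and cancelling πR²:
T = ((1−a)S / 4σ)^(1/4) = (1160 / (4 × 5.67×10⁻⁸))^(1/4) = (5.12×10^9)^(1/4).
T = 268 K.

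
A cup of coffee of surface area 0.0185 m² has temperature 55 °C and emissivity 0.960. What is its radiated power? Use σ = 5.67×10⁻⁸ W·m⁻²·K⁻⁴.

55 °C = 328 K.
P = εσAT⁴ = 0.960 × 5.67×10⁻⁸ × 0.0185 × (328)⁴ = 0.960 × 5.67×10⁻⁸ × 0.0185 × 1.16×10^10.
P = 11.7 W.

P ≈ 11.7 W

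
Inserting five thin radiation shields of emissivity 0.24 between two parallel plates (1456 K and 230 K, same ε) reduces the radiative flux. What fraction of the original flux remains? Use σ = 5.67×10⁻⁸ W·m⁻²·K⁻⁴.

With N identical shields there are N+1 = 6 gaps in series, each with the same radiative resistance, so the flux falls to 1/(N+1) of its unshielded value.

ratio ≈ 0.167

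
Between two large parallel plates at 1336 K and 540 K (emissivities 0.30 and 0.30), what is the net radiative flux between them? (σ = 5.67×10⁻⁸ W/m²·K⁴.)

q ≈ 31000 W/m²

For two large parallel gray plates, q = σ(T₁⁴ − T₂⁴) / (1/ε₁ + 1/ε₂ − 1).
1/ε₁ + 1/ε₂ − 1 = 1/0.30 + 1/0.30 − 1 = 5.667.
T₁⁴ − T₂⁴ = 3.19×10^12 − 8.50×10^10 = 3.10×10^12 K⁴.
q = 5.67×10⁻⁸ × 3.10×10^12 / 5.667 = 31000 W/m².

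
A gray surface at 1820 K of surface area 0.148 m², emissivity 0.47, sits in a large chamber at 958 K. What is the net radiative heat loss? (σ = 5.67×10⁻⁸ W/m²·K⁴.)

Q ≈ 40000 W

Q = εσA(T⁴ − T_s⁴). T⁴ − T_s⁴ = (1820)⁴ − (958)⁴ = 1.10×10^13 − 8.42×10^11 = 1.01×10^13 K⁴.
Q = 0.47 × 5.67×10⁻⁸ × 0.148 × 1.01×10^13 = 40000 W.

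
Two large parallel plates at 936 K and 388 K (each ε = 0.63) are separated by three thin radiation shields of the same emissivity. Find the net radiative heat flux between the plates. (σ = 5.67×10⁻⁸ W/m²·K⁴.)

Each of the 4 gaps contributes resistance (2/ε − 1) = 2/0.63 − 1 = 2.175; total = 8.698.
q = σ(T₁⁴ − T₂⁴) / 8.698 = 5.67×10⁻⁸ × 7.45×10^11 / 8.698 = 4860 W/m².

q ≈ 4860 W/m²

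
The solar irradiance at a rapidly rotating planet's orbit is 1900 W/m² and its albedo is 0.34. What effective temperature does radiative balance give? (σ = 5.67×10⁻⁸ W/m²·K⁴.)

T ≈ 273 K

Power absorbed = (1−a)S·πR²; power emitted = 4πR²σT⁴. Equating and cancelling πR²:
T = ((1−a)S / 4σ)^(1/4) = (1250 / (4 × 5.67×10⁻⁸))^(1/4) = (5.53×10^9)^(1/4).
T = 273 K.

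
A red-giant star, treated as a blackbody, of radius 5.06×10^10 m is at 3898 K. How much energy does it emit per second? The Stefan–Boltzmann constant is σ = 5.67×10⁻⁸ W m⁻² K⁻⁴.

A = 4πr² = 4π × (5.06×10^10)² = 3.22×10^22 m².
P = σAT⁴ = 5.67×10⁻⁸ × 3.22×10^22 × (3898)⁴ = 5.67×10⁻⁸ × 3.22×10^22 × 2.31×10^14.
P = 4.21×10^29 W.

P ≈ 4.21×10^29 W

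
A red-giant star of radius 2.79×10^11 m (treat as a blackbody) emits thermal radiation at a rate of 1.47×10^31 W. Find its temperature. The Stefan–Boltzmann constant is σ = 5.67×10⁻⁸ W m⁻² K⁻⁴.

T ≈ 4030 K

A = 4πr² = 4π × (2.79×10^11)² = 9.78×10^23 m².
From P = σAT⁴, T = (P / σA)^(1/4) = (1.47×10^31 / (5.67×10⁻⁸ × 9.78×10^23))^(1/4).
T = (2.65×10^14)^(1/4) = 4030 K.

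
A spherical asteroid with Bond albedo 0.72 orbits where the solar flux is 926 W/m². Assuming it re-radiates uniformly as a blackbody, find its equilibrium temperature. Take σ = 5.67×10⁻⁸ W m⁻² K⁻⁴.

T ≈ 184 K

Power absorbed = (1−a)S·πR²; power emitted = 4πR²σT⁴. Equating and cancelling πR²:
T = ((1−a)S / 4σ)^(1/4) = (259 / (4 × 5.67×10⁻⁸))^(1/4) = (1.14×10^9)^(1/4).
T = 184 K.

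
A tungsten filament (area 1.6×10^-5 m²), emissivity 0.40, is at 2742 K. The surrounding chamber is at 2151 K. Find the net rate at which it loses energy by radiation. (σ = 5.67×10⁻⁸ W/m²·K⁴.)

Q = εσA(T⁴ − T_s⁴). T⁴ − T_s⁴ = (2742)⁴ − (2151)⁴ = 5.65×10^13 − 2.14×10^13 = 3.51×10^13 K⁴.
Q = 0.40 × 5.67×10⁻⁸ × 1.60×10^-5 × 3.51×10^13 = 12.7 W.

Q ≈ 12.7 W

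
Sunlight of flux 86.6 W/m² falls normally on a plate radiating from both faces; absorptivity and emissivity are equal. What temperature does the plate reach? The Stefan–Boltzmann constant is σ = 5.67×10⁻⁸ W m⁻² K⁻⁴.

T ≈ 166 K

Absorbed flux αS = emitted flux 2εσT⁴ per unit area; with α = ε this gives T = (S/2σ)^(1/4).
T = (86.6 / (2 × 5.67×10⁻⁸))^(1/4) = (7.64×10^8)^(1/4).
T = 166 K.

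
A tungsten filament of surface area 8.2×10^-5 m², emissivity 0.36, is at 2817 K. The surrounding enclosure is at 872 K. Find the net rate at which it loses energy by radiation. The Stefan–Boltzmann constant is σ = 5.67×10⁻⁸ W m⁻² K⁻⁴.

Q ≈ 104 W

Q = εσA(T⁴ − T_s⁴). T⁴ − T_s⁴ = (2817)⁴ − (872)⁴ = 6.30×10^13 − 5.78×10^11 = 6.24×10^13 K⁴.
Q = 0.36 × 5.67×10⁻⁸ × 8.20×10^-5 × 6.24×10^13 = 104 W.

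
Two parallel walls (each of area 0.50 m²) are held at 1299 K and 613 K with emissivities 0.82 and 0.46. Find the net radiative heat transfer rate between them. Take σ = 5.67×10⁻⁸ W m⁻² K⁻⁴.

For two large parallel gray plates, q = σ(T₁⁴ − T₂⁴) / (1/ε₁ + 1/ε₂ − 1).
1/ε₁ + 1/ε₂ − 1 = 1/0.82 + 1/0.46 − 1 = 2.393.
T₁⁴ − T₂⁴ = 2.85×10^12 − 1.41×10^11 = 2.71×10^12 K⁴.
q = 5.67×10⁻⁸ × 2.71×10^12 / 2.393 = 64100 W/m².
Q = q·A = 64100 × 0.50 = 32100 W.

Q ≈ 32100 W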